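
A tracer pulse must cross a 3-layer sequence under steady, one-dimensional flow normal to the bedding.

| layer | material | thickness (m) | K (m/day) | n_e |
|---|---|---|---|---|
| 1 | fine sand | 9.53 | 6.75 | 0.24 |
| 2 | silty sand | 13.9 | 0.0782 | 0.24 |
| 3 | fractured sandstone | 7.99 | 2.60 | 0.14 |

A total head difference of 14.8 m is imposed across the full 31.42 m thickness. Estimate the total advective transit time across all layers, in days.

83.0

With flow normal to the layers, continuity requires the same specific discharge q through every layer.
Σ(b_i/K_i) = 9.53/6.75 + 13.9/0.0782 + 7.99/2.60 = 182.2 d.
q = Δh / Σ(b_i/K_i) = 14.8 / 182.2 = 0.08121 m/day.
In each layer the seepage velocity is v_i = q/n_i, so the layer transit time is t_i = b_i·n_i / q:
  layer 1 (fine sand): t_1 = 9.53 × 0.24 / 0.08121 = 28.16 d
  layer 2 (silty sand): t_2 = 13.9 × 0.24 / 0.08121 = 41.08 d
  layer 3 (fractured sandstone): t_3 = 7.99 × 0.14 / 0.08121 = 13.77 d
Total t = Σ t_i = 83.01 days.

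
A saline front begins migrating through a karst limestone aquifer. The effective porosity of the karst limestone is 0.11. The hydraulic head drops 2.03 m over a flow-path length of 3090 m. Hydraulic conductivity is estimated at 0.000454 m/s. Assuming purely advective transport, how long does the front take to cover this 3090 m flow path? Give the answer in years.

Convert K: 0.000454 m/s × 86400 = 39.23 m/day.
Hydraulic gradient i = Δh / L = 2.03 / 3090 = 0.0006570.
Darcy flux q = K · i = 39.23 × 0.0006570 = 0.02577 m/day.
Seepage velocity v = q / n_e = 0.02577 / 0.11 = 0.2343 m/day.
Travel time t = L / v = 3090 / 0.2343 = 13190 days = 36.11 years.

36.1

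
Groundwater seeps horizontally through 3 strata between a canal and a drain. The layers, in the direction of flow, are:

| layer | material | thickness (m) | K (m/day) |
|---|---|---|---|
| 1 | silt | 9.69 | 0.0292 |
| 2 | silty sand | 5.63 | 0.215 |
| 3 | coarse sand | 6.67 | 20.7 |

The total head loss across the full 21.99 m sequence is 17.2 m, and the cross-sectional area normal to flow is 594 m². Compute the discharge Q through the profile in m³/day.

28.5

Flow is perpendicular to layering, so the layers act in series and the equivalent K is the thickness-weighted harmonic mean.
Total thickness L = 9.69 + 5.63 + 6.67 = 21.99 m.
Σ(b_i/K_i) = 9.69/0.0292 + 5.63/0.215 + 6.67/20.7 = 358.4 d.
K_eq = L / Σ(b_i/K_i) = 21.99 / 358.4 = 0.06136 m/day.
Q = K_eq · A · (Δh/L) = 0.06136 × 594 × (17.2/21.99) = 28.51 m³/day.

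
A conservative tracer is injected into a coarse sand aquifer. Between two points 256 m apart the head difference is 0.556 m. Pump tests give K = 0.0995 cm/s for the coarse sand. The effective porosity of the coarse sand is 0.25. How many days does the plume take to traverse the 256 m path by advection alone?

Convert K: 0.0995 cm/s × 864 = 85.97 m/day.
Hydraulic gradient i = Δh / L = 0.556 / 256 = 0.002172.
Darcy flux q = K · i = 85.97 × 0.002172 = 0.1867 m/day.
Seepage velocity v = q / n_e = 0.1867 / 0.25 = 0.7468 m/day.
Travel time t = L / v = 256 / 0.7468 = 342.8 days.

343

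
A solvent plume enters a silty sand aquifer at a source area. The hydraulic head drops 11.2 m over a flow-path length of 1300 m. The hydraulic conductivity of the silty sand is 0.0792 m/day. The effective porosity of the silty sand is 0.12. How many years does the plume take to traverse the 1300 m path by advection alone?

Hydraulic gradient i = Δh / L = 11.2 / 1300 = 0.008615.
Darcy flux q = K · i = 0.07920 × 0.008615 = 0.0006823 m/day.
Seepage velocity v = q / n_e = 0.0006823 / 0.12 = 0.005686 m/day.
Travel time t = L / v = 1300 / 0.005686 = 2.286e+05 days = 625.9 years.

626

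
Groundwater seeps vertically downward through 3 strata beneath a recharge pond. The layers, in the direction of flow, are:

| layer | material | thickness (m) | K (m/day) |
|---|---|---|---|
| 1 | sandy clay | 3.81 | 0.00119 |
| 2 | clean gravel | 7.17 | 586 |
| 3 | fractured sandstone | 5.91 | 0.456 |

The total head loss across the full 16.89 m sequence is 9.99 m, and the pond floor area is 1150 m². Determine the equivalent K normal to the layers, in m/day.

Flow is perpendicular to layering, so the layers act in series and the equivalent K is the thickness-weighted harmonic mean.
Total thickness L = 3.81 + 7.17 + 5.91 = 16.89 m.
Σ(b_i/K_i) = 3.81/0.00119 + 7.17/586 + 5.91/0.456 = 3215 d.
K_eq = L / Σ(b_i/K_i) = 16.89 / 3215 = 0.005254 m/day.

0.00525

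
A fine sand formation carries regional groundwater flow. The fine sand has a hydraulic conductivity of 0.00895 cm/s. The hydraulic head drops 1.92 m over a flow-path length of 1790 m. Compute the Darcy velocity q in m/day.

Convert K: 0.00895 cm/s × 864 = 7.733 m/day.
Hydraulic gradient i = Δh / L = 1.92 / 1790 = 0.001073.
Specific discharge q = K · i = 7.733 × 0.001073 = 0.008294 m/day.

0.00829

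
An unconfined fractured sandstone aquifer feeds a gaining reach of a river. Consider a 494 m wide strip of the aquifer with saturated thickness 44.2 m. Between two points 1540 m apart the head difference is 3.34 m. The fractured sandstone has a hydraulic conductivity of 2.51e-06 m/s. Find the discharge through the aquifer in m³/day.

10.3

Convert K: 2.51e-06 m/s × 86400 = 0.2169 m/day.
Cross-sectional area A = 494 × 44.2 = 21835 m².
Hydraulic gradient i = Δh / L = 3.34 / 1540 = 0.002169.
Darcy's law: Q = K · A · i = 0.2169 × 21835 × 0.002169 = 10.27 m³/day.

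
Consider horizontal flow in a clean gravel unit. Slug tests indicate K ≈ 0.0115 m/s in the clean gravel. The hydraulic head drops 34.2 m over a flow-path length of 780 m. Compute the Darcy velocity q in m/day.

Convert K: 0.0115 m/s × 86400 = 993.6 m/day.
Hydraulic gradient i = Δh / L = 34.2 / 780 = 0.04385.
Specific discharge q = K · i = 993.6 × 0.04385 = 43.57 m/day.

43.6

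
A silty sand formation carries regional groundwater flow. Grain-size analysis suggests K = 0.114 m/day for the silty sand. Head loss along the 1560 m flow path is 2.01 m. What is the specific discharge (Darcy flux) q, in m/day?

Hydraulic gradient i = Δh / L = 2.01 / 1560 = 0.001288.
Specific discharge q = K · i = 0.1140 × 0.001288 = 0.0001469 m/day.

0.000147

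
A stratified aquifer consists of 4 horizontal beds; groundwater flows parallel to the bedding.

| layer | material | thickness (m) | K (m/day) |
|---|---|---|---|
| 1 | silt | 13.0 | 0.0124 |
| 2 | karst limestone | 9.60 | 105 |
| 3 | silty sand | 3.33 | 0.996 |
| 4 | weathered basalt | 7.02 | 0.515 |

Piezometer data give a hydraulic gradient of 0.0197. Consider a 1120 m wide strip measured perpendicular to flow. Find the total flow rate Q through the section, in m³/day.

22400

Flow is parallel to layering, so each bed carries its own Darcy discharge and the transmissivities add.
Σ(K_i·b_i) = 0.0124×13.0 + 105×9.60 + 0.996×3.33 + 0.515×7.02 = 1015 m²/day.
Hydraulic gradient i = 0.0197.
Q = Σ(K_i·b_i) · W · i = 1015 × 1120 × 0.01970 = 22397 m³/day.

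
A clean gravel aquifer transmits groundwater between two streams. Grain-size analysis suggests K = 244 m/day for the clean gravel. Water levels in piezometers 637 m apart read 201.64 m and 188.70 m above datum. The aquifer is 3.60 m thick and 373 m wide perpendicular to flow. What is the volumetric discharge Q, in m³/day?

6660

Cross-sectional area A = 373 × 3.60 = 1343 m².
Hydraulic gradient i = (201.64 − 188.70) / 637 = 12.94 / 637 = 0.02031.
Darcy's law: Q = K · A · i = 244.0 × 1343 × 0.02031 = 6656 m³/day.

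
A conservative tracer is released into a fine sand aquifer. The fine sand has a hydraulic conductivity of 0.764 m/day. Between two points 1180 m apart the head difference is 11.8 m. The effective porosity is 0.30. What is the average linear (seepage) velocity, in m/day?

0.0255

Hydraulic gradient i = Δh / L = 11.8 / 1180 = 0.01000.
Darcy flux q = K · i = 0.7640 × 0.01000 = 0.007640 m/day.
Seepage velocity v = q / n_e = 0.007640 / 0.30 = 0.02547 m/day.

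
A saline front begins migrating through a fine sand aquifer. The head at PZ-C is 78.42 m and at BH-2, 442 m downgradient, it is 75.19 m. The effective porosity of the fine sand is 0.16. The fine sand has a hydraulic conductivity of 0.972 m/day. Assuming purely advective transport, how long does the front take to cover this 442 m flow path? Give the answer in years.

27.3

Hydraulic gradient i = (78.42 − 75.19) / 442 = 3.23 / 442 = 0.007308.
Darcy flux q = K · i = 0.9720 × 0.007308 = 0.007103 m/day.
Seepage velocity v = q / n_e = 0.007103 / 0.16 = 0.04439 m/day.
Travel time t = L / v = 442 / 0.04439 = 9956 days = 27.26 years.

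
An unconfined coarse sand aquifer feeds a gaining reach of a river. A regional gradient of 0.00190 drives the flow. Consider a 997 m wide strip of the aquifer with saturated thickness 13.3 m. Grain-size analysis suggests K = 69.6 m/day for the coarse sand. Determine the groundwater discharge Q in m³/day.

1750

Cross-sectional area A = 997 × 13.3 = 13260 m².
Hydraulic gradient i = 0.00190.
Darcy's law: Q = K · A · i = 69.60 × 13260 × 0.001900 = 1754 m³/day.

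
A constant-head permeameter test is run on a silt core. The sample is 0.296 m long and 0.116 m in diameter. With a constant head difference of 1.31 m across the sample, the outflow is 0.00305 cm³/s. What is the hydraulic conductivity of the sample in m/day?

Cross-sectional area A = π·(d/2)² = π × (0.116/2)² = 0.01057 m².
Convert discharge: 0.00305 cm³/s = 3.050e-09 m³/s.
Darcy's law rearranged: K = Q·L / (A·Δh) = 3.050e-09 × 0.296 / (0.01057 × 1.31) = 6.521e-08 m/s = 0.005634 m/day.

0.00563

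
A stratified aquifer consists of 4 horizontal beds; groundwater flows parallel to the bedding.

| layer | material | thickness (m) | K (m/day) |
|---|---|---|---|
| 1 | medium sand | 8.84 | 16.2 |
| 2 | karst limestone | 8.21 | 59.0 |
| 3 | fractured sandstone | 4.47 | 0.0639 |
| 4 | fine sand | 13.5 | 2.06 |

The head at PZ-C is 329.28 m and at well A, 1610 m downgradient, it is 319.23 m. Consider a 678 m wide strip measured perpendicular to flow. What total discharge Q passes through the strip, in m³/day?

2780

Flow is parallel to layering, so each bed carries its own Darcy discharge and the transmissivities add.
Σ(K_i·b_i) = 16.2×8.84 + 59.0×8.21 + 0.0639×4.47 + 2.06×13.5 = 655.7 m²/day.
Hydraulic gradient i = (329.28 − 319.23) / 1610 = 10.05 / 1610 = 0.006242.
Q = Σ(K_i·b_i) · W · i = 655.7 × 678 × 0.006242 = 2775 m³/day.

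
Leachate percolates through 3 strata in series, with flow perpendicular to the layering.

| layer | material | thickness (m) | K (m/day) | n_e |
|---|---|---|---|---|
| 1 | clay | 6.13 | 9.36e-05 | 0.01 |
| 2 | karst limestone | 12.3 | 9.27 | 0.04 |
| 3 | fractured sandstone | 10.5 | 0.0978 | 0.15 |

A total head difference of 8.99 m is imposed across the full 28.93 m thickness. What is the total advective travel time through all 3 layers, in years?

With flow normal to the layers, continuity requires the same specific discharge q through every layer.
Σ(b_i/K_i) = 6.13/9.36e-05 + 12.3/9.27 + 10.5/0.0978 = 65600 d.
q = Δh / Σ(b_i/K_i) = 8.99 / 65600 = 0.0001370 m/day.
In each layer the seepage velocity is v_i = q/n_i, so the layer transit time is t_i = b_i·n_i / q:
  layer 1 (clay): t_1 = 6.13 × 0.01 / 0.0001370 = 447.3 d
  layer 2 (karst limestone): t_2 = 12.3 × 0.04 / 0.0001370 = 3590 d
  layer 3 (fractured sandstone): t_3 = 10.5 × 0.15 / 0.0001370 = 11493 d
Total t = Σ t_i = 15530 days = 42.52 years.

42.5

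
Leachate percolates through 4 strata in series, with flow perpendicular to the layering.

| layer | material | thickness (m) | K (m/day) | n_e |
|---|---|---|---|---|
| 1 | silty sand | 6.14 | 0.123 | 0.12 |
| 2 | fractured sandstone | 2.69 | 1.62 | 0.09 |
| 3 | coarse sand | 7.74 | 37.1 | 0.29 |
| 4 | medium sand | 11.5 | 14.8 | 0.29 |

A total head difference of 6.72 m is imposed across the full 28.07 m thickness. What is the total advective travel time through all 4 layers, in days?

With flow normal to the layers, continuity requires the same specific discharge q through every layer.
Σ(b_i/K_i) = 6.14/0.123 + 2.69/1.62 + 7.74/37.1 + 11.5/14.8 = 52.56 d.
q = Δh / Σ(b_i/K_i) = 6.72 / 52.56 = 0.1278 m/day.
In each layer the seepage velocity is v_i = q/n_i, so the layer transit time is t_i = b_i·n_i / q:
  layer 1 (silty sand): t_1 = 6.14 × 0.12 / 0.1278 = 5.763 d
  layer 2 (fractured sandstone): t_2 = 2.69 × 0.09 / 0.1278 = 1.894 d
  layer 3 (coarse sand): t_3 = 7.74 × 0.29 / 0.1278 = 17.56 d
  layer 4 (medium sand): t_4 = 11.5 × 0.29 / 0.1278 = 26.09 d
Total t = Σ t_i = 51.30 days.

51.3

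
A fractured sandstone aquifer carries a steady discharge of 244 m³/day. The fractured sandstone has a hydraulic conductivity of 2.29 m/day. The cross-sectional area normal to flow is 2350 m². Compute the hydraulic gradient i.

0.0453

From Q = K·A·i, i = Q / (K·A) = 244 / (2.290 × 2350) = 0.04534.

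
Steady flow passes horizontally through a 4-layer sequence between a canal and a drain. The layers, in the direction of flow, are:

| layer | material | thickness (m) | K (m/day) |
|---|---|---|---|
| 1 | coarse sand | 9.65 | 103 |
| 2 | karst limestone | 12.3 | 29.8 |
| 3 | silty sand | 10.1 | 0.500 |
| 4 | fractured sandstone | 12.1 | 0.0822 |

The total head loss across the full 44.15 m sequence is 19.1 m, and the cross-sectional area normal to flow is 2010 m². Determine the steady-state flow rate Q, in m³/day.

229

Flow is perpendicular to layering, so the layers act in series and the equivalent K is the thickness-weighted harmonic mean.
Total thickness L = 9.65 + 12.3 + 10.1 + 12.1 = 44.15 m.
Σ(b_i/K_i) = 9.65/103 + 12.3/29.8 + 10.1/0.500 + 12.1/0.0822 = 167.9 d.
K_eq = L / Σ(b_i/K_i) = 44.15 / 167.9 = 0.2629 m/day.
Q = K_eq · A · (Δh/L) = 0.2629 × 2010 × (19.1/44.15) = 228.6 m³/day.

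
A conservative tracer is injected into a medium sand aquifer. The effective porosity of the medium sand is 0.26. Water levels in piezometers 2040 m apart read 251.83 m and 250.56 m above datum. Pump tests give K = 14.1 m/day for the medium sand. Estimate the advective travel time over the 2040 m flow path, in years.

Hydraulic gradient i = (251.83 − 250.56) / 2040 = 1.27 / 2040 = 0.0006225.
Darcy flux q = K · i = 14.10 × 0.0006225 = 0.008778 m/day.
Seepage velocity v = q / n_e = 0.008778 / 0.26 = 0.03376 m/day.
Travel time t = L / v = 2040 / 0.03376 = 60424 days = 165.4 years.

165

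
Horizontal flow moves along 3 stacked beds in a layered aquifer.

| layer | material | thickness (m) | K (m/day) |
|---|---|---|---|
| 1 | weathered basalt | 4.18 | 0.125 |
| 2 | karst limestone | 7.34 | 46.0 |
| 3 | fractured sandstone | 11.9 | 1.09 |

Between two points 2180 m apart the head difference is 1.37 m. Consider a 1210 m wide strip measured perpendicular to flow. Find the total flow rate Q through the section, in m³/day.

Flow is parallel to layering, so each bed carries its own Darcy discharge and the transmissivities add.
Σ(K_i·b_i) = 0.125×4.18 + 46.0×7.34 + 1.09×11.9 = 351.1 m²/day.
Hydraulic gradient i = Δh / L = 1.37 / 2180 = 0.0006284.
Q = Σ(K_i·b_i) · W · i = 351.1 × 1210 × 0.0006284 = 267.0 m³/day.

267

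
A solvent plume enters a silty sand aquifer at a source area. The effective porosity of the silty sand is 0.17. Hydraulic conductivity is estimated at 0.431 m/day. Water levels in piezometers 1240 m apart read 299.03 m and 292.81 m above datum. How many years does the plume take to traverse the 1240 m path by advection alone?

Hydraulic gradient i = (299.03 − 292.81) / 1240 = 6.22 / 1240 = 0.005016.
Darcy flux q = K · i = 0.4310 × 0.005016 = 0.002162 m/day.
Seepage velocity v = q / n_e = 0.002162 / 0.17 = 0.01272 m/day.
Travel time t = L / v = 1240 / 0.01272 = 97504 days = 267.0 years.

267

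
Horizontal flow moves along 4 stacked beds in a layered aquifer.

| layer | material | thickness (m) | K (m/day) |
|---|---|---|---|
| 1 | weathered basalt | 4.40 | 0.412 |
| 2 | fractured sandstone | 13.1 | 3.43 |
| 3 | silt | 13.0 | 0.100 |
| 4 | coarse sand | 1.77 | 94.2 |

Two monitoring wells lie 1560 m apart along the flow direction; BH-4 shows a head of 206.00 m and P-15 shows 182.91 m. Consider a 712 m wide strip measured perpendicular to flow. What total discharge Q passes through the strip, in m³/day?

2260

Flow is parallel to layering, so each bed carries its own Darcy discharge and the transmissivities add.
Σ(K_i·b_i) = 0.412×4.40 + 3.43×13.1 + 0.100×13.0 + 94.2×1.77 = 214.8 m²/day.
Hydraulic gradient i = (206.00 − 182.91) / 1560 = 23.09 / 1560 = 0.01480.
Q = Σ(K_i·b_i) · W · i = 214.8 × 712 × 0.01480 = 2263 m³/day.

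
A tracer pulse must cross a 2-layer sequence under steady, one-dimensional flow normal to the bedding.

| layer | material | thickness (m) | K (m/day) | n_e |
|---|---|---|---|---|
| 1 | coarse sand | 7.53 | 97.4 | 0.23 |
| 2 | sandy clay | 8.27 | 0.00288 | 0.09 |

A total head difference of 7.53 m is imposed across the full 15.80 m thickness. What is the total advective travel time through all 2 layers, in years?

2.59

With flow normal to the layers, continuity requires the same specific discharge q through every layer.
Σ(b_i/K_i) = 7.53/97.4 + 8.27/0.00288 = 2872 d.
q = Δh / Σ(b_i/K_i) = 7.53 / 2872 = 0.002622 m/day.
In each layer the seepage velocity is v_i = q/n_i, so the layer transit time is t_i = b_i·n_i / q:
  layer 1 (coarse sand): t_1 = 7.53 × 0.23 / 0.002622 = 660.5 d
  layer 2 (sandy clay): t_2 = 8.27 × 0.09 / 0.002622 = 283.8 d
Total t = Σ t_i = 944.3 days = 2.585 years.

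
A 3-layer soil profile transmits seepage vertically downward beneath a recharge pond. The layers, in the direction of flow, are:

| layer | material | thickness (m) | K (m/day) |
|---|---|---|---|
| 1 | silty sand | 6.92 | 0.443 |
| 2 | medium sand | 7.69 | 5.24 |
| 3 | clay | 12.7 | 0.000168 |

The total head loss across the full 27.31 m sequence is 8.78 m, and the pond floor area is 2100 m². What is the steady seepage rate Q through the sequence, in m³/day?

0.244

Flow is perpendicular to layering, so the layers act in series and the equivalent K is the thickness-weighted harmonic mean.
Total thickness L = 6.92 + 7.69 + 12.7 = 27.31 m.
Σ(b_i/K_i) = 6.92/0.443 + 7.69/5.24 + 12.7/0.000168 = 75612 d.
K_eq = L / Σ(b_i/K_i) = 27.31 / 75612 = 0.0003612 m/day.
Q = K_eq · A · (Δh/L) = 0.0003612 × 2100 × (8.78/27.31) = 0.2438 m³/day.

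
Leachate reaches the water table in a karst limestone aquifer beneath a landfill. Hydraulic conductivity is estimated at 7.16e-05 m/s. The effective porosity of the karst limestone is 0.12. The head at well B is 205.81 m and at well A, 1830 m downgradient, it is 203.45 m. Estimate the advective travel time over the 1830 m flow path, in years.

75.4

Convert K: 7.16e-05 m/s × 86400 = 6.186 m/day.
Hydraulic gradient i = (205.81 − 203.45) / 1830 = 2.36 / 1830 = 0.001290.
Darcy flux q = K · i = 6.186 × 0.001290 = 0.007978 m/day.
Seepage velocity v = q / n_e = 0.007978 / 0.12 = 0.06648 m/day.
Travel time t = L / v = 1830 / 0.06648 = 27526 days = 75.36 years.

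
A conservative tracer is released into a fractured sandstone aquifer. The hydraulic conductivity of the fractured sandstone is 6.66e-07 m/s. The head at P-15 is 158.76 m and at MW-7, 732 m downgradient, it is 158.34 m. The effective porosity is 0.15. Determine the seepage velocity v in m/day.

Convert K: 6.66e-07 m/s × 86400 = 0.05754 m/day.
Hydraulic gradient i = (158.76 − 158.34) / 732 = 0.42 / 732 = 0.0005738.
Darcy flux q = K · i = 0.05754 × 0.0005738 = 3.302e-05 m/day.
Seepage velocity v = q / n_e = 3.302e-05 / 0.15 = 0.0002201 m/day.

0.000220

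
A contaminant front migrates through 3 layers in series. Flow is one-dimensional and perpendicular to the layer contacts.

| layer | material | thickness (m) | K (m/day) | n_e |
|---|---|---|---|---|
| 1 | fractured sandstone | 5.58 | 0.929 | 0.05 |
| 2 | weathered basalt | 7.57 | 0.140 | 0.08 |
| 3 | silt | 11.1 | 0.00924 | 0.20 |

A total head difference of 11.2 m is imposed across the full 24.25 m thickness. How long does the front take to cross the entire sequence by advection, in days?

With flow normal to the layers, continuity requires the same specific discharge q through every layer.
Σ(b_i/K_i) = 5.58/0.929 + 7.57/0.140 + 11.1/0.00924 = 1261 d.
q = Δh / Σ(b_i/K_i) = 11.2 / 1261 = 0.008879 m/day.
In each layer the seepage velocity is v_i = q/n_i, so the layer transit time is t_i = b_i·n_i / q:
  layer 1 (fractured sandstone): t_1 = 5.58 × 0.05 / 0.008879 = 31.42 d
  layer 2 (weathered basalt): t_2 = 7.57 × 0.08 / 0.008879 = 68.20 d
  layer 3 (silt): t_3 = 11.1 × 0.20 / 0.008879 = 250.0 d
Total t = Σ t_i = 349.6 days.

350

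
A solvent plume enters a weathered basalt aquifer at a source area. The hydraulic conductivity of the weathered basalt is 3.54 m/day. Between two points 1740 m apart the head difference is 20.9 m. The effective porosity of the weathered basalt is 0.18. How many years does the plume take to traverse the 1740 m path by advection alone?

Hydraulic gradient i = Δh / L = 20.9 / 1740 = 0.01201.
Darcy flux q = K · i = 3.540 × 0.01201 = 0.04252 m/day.
Seepage velocity v = q / n_e = 0.04252 / 0.18 = 0.2362 m/day.
Travel time t = L / v = 1740 / 0.2362 = 7366 days = 20.17 years.

20.2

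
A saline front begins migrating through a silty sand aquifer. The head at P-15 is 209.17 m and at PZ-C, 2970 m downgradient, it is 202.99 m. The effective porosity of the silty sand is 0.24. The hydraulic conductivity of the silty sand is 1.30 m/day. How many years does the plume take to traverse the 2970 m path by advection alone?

721

Hydraulic gradient i = (209.17 − 202.99) / 2970 = 6.18 / 2970 = 0.002081.
Darcy flux q = K · i = 1.300 × 0.002081 = 0.002705 m/day.
Seepage velocity v = q / n_e = 0.002705 / 0.24 = 0.01127 m/day.
Travel time t = L / v = 2970 / 0.01127 = 2.635e+05 days = 721.4 years.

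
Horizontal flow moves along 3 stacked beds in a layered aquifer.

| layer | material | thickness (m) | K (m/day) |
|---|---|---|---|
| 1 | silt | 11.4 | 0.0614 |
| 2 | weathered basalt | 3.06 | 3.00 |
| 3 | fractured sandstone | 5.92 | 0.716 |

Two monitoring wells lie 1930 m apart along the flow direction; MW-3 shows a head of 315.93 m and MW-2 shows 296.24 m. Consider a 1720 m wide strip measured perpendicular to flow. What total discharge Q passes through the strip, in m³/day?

248

Flow is parallel to layering, so each bed carries its own Darcy discharge and the transmissivities add.
Σ(K_i·b_i) = 0.0614×11.4 + 3.00×3.06 + 0.716×5.92 = 14.12 m²/day.
Hydraulic gradient i = (315.93 − 296.24) / 1930 = 19.69 / 1930 = 0.01020.
Q = Σ(K_i·b_i) · W · i = 14.12 × 1720 × 0.01020 = 247.7 m³/day.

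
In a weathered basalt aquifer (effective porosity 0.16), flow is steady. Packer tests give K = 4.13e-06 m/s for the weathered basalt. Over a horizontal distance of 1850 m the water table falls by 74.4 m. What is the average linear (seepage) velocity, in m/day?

Convert K: 4.13e-06 m/s × 86400 = 0.3568 m/day.
Hydraulic gradient i = Δh / L = 74.4 / 1850 = 0.04022.
Darcy flux q = K · i = 0.3568 × 0.04022 = 0.01435 m/day.
Seepage velocity v = q / n_e = 0.01435 / 0.16 = 0.08969 m/day.

0.0897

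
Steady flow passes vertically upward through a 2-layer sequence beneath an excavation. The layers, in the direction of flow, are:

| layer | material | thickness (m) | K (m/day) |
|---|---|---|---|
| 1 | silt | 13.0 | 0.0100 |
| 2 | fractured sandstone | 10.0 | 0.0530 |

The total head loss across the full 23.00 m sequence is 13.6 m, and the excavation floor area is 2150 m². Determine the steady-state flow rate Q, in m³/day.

Flow is perpendicular to layering, so the layers act in series and the equivalent K is the thickness-weighted harmonic mean.
Total thickness L = 13.0 + 10.0 = 23.00 m.
Σ(b_i/K_i) = 13.0/0.0100 + 10.0/0.0530 = 1489 d.
K_eq = L / Σ(b_i/K_i) = 23.00 / 1489 = 0.01545 m/day.
Q = K_eq · A · (Δh/L) = 0.01545 × 2150 × (13.6/23.00) = 19.64 m³/day.

19.6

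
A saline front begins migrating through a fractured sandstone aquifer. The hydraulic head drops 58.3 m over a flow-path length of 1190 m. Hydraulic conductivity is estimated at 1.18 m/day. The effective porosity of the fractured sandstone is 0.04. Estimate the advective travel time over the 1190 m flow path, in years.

2.25

Hydraulic gradient i = Δh / L = 58.3 / 1190 = 0.04899.
Darcy flux q = K · i = 1.180 × 0.04899 = 0.05781 m/day.
Seepage velocity v = q / n_e = 0.05781 / 0.04 = 1.445 m/day.
Travel time t = L / v = 1190 / 1.445 = 823.4 days = 2.254 years.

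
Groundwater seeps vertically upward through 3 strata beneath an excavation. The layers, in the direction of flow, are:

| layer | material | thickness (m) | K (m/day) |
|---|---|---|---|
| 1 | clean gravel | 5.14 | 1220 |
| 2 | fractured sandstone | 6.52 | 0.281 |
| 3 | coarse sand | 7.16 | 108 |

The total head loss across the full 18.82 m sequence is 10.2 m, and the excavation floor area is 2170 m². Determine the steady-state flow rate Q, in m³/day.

951

Flow is perpendicular to layering, so the layers act in series and the equivalent K is the thickness-weighted harmonic mean.
Total thickness L = 5.14 + 6.52 + 7.16 = 18.82 m.
Σ(b_i/K_i) = 5.14/1220 + 6.52/0.281 + 7.16/108 = 23.27 d.
K_eq = L / Σ(b_i/K_i) = 18.82 / 23.27 = 0.8087 m/day.
Q = K_eq · A · (Δh/L) = 0.8087 × 2170 × (10.2/18.82) = 951.0 m³/day.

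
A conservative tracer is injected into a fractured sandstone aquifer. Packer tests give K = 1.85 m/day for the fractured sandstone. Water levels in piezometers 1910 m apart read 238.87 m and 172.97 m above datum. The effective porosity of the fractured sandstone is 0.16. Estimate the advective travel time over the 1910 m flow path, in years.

13.1

Hydraulic gradient i = (238.87 − 172.97) / 1910 = 65.9 / 1910 = 0.03450.
Darcy flux q = K · i = 1.850 × 0.03450 = 0.06383 m/day.
Seepage velocity v = q / n_e = 0.06383 / 0.16 = 0.3989 m/day.
Travel time t = L / v = 1910 / 0.3989 = 4788 days = 13.11 years.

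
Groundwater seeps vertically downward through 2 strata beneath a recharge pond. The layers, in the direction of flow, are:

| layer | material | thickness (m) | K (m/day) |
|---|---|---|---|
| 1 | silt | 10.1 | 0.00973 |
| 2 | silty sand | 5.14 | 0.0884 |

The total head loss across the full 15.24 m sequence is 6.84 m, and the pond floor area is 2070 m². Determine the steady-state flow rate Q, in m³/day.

12.9

Flow is perpendicular to layering, so the layers act in series and the equivalent K is the thickness-weighted harmonic mean.
Total thickness L = 10.1 + 5.14 = 15.24 m.
Σ(b_i/K_i) = 10.1/0.00973 + 5.14/0.0884 = 1096 d.
K_eq = L / Σ(b_i/K_i) = 15.24 / 1096 = 0.01390 m/day.
Q = K_eq · A · (Δh/L) = 0.01390 × 2070 × (6.84/15.24) = 12.92 m³/day.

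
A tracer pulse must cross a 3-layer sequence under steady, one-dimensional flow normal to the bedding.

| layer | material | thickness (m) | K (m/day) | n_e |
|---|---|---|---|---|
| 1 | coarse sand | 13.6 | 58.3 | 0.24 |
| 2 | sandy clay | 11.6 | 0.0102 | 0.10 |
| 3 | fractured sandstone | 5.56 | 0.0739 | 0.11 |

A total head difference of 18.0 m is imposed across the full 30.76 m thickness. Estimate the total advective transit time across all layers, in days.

339

With flow normal to the layers, continuity requires the same specific discharge q through every layer.
Σ(b_i/K_i) = 13.6/58.3 + 11.6/0.0102 + 5.56/0.0739 = 1213 d.
q = Δh / Σ(b_i/K_i) = 18.0 / 1213 = 0.01484 m/day.
In each layer the seepage velocity is v_i = q/n_i, so the layer transit time is t_i = b_i·n_i / q:
  layer 1 (coarse sand): t_1 = 13.6 × 0.24 / 0.01484 = 219.9 d
  layer 2 (sandy clay): t_2 = 11.6 × 0.10 / 0.01484 = 78.15 d
  layer 3 (fractured sandstone): t_3 = 5.56 × 0.11 / 0.01484 = 41.21 d
Total t = Σ t_i = 339.3 days.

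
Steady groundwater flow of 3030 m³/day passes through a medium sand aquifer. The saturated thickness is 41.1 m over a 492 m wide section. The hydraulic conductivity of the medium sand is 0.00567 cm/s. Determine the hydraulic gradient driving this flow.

0.0306

Convert K: 0.00567 cm/s × 864 = 4.899 m/day.
Cross-sectional area A = 492 × 41.1 = 20221 m².
From Q = K·A·i, i = Q / (K·A) = 3030 / (4.899 × 20221) = 0.03059.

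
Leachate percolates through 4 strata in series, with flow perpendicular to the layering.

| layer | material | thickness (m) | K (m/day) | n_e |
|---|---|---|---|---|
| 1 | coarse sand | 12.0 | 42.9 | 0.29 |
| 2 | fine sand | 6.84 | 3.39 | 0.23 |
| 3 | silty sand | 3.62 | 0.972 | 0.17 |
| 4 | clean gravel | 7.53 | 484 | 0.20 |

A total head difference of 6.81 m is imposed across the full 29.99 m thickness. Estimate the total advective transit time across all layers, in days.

6.36

With flow normal to the layers, continuity requires the same specific discharge q through every layer.
Σ(b_i/K_i) = 12.0/42.9 + 6.84/3.39 + 3.62/0.972 + 7.53/484 = 6.037 d.
q = Δh / Σ(b_i/K_i) = 6.81 / 6.037 = 1.128 m/day.
In each layer the seepage velocity is v_i = q/n_i, so the layer transit time is t_i = b_i·n_i / q:
  layer 1 (coarse sand): t_1 = 12.0 × 0.29 / 1.128 = 3.085 d
  layer 2 (fine sand): t_2 = 6.84 × 0.23 / 1.128 = 1.395 d
  layer 3 (silty sand): t_3 = 3.62 × 0.17 / 1.128 = 0.5456 d
  layer 4 (clean gravel): t_4 = 7.53 × 0.20 / 1.128 = 1.335 d
Total t = Σ t_i = 6.360 days.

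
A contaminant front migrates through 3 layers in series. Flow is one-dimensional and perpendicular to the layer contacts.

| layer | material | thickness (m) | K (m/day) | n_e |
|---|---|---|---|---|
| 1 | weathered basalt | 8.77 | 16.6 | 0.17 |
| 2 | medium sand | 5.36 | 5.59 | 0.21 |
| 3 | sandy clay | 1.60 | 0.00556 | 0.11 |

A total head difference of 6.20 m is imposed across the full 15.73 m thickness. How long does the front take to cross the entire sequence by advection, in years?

With flow normal to the layers, continuity requires the same specific discharge q through every layer.
Σ(b_i/K_i) = 8.77/16.6 + 5.36/5.59 + 1.60/0.00556 = 289.3 d.
q = Δh / Σ(b_i/K_i) = 6.20 / 289.3 = 0.02143 m/day.
In each layer the seepage velocity is v_i = q/n_i, so the layer transit time is t_i = b_i·n_i / q:
  layer 1 (weathered basalt): t_1 = 8.77 × 0.17 / 0.02143 = 69.56 d
  layer 2 (medium sand): t_2 = 5.36 × 0.21 / 0.02143 = 52.51 d
  layer 3 (sandy clay): t_3 = 1.60 × 0.11 / 0.02143 = 8.211 d
Total t = Σ t_i = 130.3 days = 0.3567 years.

0.357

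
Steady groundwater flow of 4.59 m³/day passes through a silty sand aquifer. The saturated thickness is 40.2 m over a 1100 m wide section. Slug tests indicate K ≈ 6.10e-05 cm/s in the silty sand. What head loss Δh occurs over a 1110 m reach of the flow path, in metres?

2.19

Convert K: 6.10e-05 cm/s × 864 = 0.05270 m/day.
Cross-sectional area A = 1100 × 40.2 = 44220 m².
From Q = K·A·i, i = Q / (K·A) = 4.59 / (0.05270 × 44220) = 0.001969.
Head loss Δh = i · L = 0.001969 × 1110 = 2.186 m.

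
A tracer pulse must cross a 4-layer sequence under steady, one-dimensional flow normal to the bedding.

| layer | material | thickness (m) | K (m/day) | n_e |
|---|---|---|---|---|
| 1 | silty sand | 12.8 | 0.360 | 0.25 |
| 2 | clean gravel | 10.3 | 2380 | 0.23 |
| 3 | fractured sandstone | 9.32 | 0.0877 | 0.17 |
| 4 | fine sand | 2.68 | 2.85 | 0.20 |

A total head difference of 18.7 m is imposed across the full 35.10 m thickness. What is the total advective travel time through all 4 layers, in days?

With flow normal to the layers, continuity requires the same specific discharge q through every layer.
Σ(b_i/K_i) = 12.8/0.360 + 10.3/2380 + 9.32/0.0877 + 2.68/2.85 = 142.8 d.
q = Δh / Σ(b_i/K_i) = 18.7 / 142.8 = 0.1310 m/day.
In each layer the seepage velocity is v_i = q/n_i, so the layer transit time is t_i = b_i·n_i / q:
  layer 1 (silty sand): t_1 = 12.8 × 0.25 / 0.1310 = 24.43 d
  layer 2 (clean gravel): t_2 = 10.3 × 0.23 / 0.1310 = 18.09 d
  layer 3 (fractured sandstone): t_3 = 9.32 × 0.17 / 0.1310 = 12.10 d
  layer 4 (fine sand): t_4 = 2.68 × 0.20 / 0.1310 = 4.092 d
Total t = Σ t_i = 58.71 days.

58.7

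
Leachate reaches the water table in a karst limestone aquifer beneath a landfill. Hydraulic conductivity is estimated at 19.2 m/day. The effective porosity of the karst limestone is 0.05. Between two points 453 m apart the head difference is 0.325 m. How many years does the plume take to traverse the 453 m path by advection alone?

4.50

Hydraulic gradient i = Δh / L = 0.325 / 453 = 0.0007174.
Darcy flux q = K · i = 19.20 × 0.0007174 = 0.01377 m/day.
Seepage velocity v = q / n_e = 0.01377 / 0.05 = 0.2755 m/day.
Travel time t = L / v = 453 / 0.2755 = 1644 days = 4.502 years.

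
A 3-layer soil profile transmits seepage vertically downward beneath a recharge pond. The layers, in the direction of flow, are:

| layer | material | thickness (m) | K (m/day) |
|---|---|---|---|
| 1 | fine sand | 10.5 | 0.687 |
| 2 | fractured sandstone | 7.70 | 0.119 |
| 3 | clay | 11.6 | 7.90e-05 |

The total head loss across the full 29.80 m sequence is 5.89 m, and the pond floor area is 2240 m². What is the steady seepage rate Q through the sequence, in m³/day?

Flow is perpendicular to layering, so the layers act in series and the equivalent K is the thickness-weighted harmonic mean.
Total thickness L = 10.5 + 7.70 + 11.6 = 29.80 m.
Σ(b_i/K_i) = 10.5/0.687 + 7.70/0.119 + 11.6/7.90e-05 = 1.469e+05 d.
K_eq = L / Σ(b_i/K_i) = 29.80 / 1.469e+05 = 0.0002028 m/day.
Q = K_eq · A · (Δh/L) = 0.0002028 × 2240 × (5.89/29.80) = 0.08980 m³/day.

0.0898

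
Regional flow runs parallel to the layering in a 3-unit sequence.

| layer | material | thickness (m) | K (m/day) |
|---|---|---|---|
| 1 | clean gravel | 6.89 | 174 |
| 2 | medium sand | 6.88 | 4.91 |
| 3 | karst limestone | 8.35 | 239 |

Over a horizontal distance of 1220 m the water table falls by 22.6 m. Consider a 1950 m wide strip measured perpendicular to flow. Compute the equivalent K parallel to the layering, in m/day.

Flow is parallel to layering, so each bed carries its own Darcy discharge and the transmissivities add.
Σ(K_i·b_i) = 174×6.89 + 4.91×6.88 + 239×8.35 = 3228 m²/day.
Total thickness b = 22.12 m, so K_eq = Σ(K_i·b_i)/b = 145.9 m/day.

146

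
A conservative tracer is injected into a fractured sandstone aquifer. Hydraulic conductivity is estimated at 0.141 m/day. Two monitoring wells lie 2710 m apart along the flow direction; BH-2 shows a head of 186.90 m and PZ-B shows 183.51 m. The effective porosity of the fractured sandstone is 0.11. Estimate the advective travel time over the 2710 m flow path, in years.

Hydraulic gradient i = (186.90 − 183.51) / 2710 = 3.39 / 2710 = 0.001251.
Darcy flux q = K · i = 0.1410 × 0.001251 = 0.0001764 m/day.
Seepage velocity v = q / n_e = 0.0001764 / 0.11 = 0.001603 m/day.
Travel time t = L / v = 2710 / 0.001603 = 1.690e+06 days = 4627 years.

4630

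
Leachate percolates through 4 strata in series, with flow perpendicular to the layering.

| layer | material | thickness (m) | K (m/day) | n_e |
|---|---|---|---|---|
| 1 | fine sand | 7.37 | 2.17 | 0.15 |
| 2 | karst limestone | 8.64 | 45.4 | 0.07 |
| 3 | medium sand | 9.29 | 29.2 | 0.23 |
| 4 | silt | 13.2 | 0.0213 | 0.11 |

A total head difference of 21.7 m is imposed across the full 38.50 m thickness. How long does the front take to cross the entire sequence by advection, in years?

0.417

With flow normal to the layers, continuity requires the same specific discharge q through every layer.
Σ(b_i/K_i) = 7.37/2.17 + 8.64/45.4 + 9.29/29.2 + 13.2/0.0213 = 623.6 d.
q = Δh / Σ(b_i/K_i) = 21.7 / 623.6 = 0.03480 m/day.
In each layer the seepage velocity is v_i = q/n_i, so the layer transit time is t_i = b_i·n_i / q:
  layer 1 (fine sand): t_1 = 7.37 × 0.15 / 0.03480 = 31.77 d
  layer 2 (karst limestone): t_2 = 8.64 × 0.07 / 0.03480 = 17.38 d
  layer 3 (medium sand): t_3 = 9.29 × 0.23 / 0.03480 = 61.41 d
  layer 4 (silt): t_4 = 13.2 × 0.11 / 0.03480 = 41.73 d
Total t = Σ t_i = 152.3 days = 0.4169 years.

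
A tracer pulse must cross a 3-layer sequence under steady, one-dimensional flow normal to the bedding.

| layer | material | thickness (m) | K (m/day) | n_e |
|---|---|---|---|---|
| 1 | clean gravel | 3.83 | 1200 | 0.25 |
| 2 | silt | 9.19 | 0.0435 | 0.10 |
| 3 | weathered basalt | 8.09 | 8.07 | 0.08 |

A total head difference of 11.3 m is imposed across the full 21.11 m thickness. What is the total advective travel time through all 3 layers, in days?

47.4

With flow normal to the layers, continuity requires the same specific discharge q through every layer.
Σ(b_i/K_i) = 3.83/1200 + 9.19/0.0435 + 8.09/8.07 = 212.3 d.
q = Δh / Σ(b_i/K_i) = 11.3 / 212.3 = 0.05323 m/day.
In each layer the seepage velocity is v_i = q/n_i, so the layer transit time is t_i = b_i·n_i / q:
  layer 1 (clean gravel): t_1 = 3.83 × 0.25 / 0.05323 = 17.99 d
  layer 2 (silt): t_2 = 9.19 × 0.10 / 0.05323 = 17.26 d
  layer 3 (weathered basalt): t_3 = 8.09 × 0.08 / 0.05323 = 12.16 d
Total t = Σ t_i = 47.41 days.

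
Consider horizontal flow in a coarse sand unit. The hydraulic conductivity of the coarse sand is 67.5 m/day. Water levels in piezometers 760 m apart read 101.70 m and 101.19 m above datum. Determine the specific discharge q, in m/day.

0.0453

Hydraulic gradient i = (101.70 − 101.19) / 760 = 0.51 / 760 = 0.0006711.
Specific discharge q = K · i = 67.50 × 0.0006711 = 0.04530 m/day.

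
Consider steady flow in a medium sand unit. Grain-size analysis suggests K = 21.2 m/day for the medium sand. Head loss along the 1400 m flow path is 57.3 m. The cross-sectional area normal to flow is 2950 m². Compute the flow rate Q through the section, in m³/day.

2560

Hydraulic gradient i = Δh / L = 57.3 / 1400 = 0.04093.
Darcy's law: Q = K · A · i = 21.20 × 2950 × 0.04093 = 2560 m³/day.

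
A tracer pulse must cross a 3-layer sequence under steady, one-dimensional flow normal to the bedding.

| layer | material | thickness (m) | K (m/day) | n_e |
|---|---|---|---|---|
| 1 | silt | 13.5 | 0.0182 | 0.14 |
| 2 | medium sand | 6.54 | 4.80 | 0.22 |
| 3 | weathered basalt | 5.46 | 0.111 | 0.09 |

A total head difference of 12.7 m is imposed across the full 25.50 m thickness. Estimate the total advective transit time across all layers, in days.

With flow normal to the layers, continuity requires the same specific discharge q through every layer.
Σ(b_i/K_i) = 13.5/0.0182 + 6.54/4.80 + 5.46/0.111 = 792.3 d.
q = Δh / Σ(b_i/K_i) = 12.7 / 792.3 = 0.01603 m/day.
In each layer the seepage velocity is v_i = q/n_i, so the layer transit time is t_i = b_i·n_i / q:
  layer 1 (silt): t_1 = 13.5 × 0.14 / 0.01603 = 117.9 d
  layer 2 (medium sand): t_2 = 6.54 × 0.22 / 0.01603 = 89.76 d
  layer 3 (weathered basalt): t_3 = 5.46 × 0.09 / 0.01603 = 30.66 d
Total t = Σ t_i = 238.3 days.

238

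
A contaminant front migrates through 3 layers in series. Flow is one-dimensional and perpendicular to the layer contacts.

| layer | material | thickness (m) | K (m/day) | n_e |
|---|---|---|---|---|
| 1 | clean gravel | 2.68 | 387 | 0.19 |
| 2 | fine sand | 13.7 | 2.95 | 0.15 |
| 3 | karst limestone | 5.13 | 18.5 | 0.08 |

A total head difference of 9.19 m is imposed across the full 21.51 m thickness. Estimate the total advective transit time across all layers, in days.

1.60

With flow normal to the layers, continuity requires the same specific discharge q through every layer.
Σ(b_i/K_i) = 2.68/387 + 13.7/2.95 + 5.13/18.5 = 4.928 d.
q = Δh / Σ(b_i/K_i) = 9.19 / 4.928 = 1.865 m/day.
In each layer the seepage velocity is v_i = q/n_i, so the layer transit time is t_i = b_i·n_i / q:
  layer 1 (clean gravel): t_1 = 2.68 × 0.19 / 1.865 = 0.2731 d
  layer 2 (fine sand): t_2 = 13.7 × 0.15 / 1.865 = 1.102 d
  layer 3 (karst limestone): t_3 = 5.13 × 0.08 / 1.865 = 0.2201 d
Total t = Σ t_i = 1.595 days.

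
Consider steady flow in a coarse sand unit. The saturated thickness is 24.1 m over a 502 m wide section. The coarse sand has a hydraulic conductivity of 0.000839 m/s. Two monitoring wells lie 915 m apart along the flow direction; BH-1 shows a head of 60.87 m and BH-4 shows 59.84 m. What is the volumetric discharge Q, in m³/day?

Convert K: 0.000839 m/s × 86400 = 72.49 m/day.
Cross-sectional area A = 502 × 24.1 = 12098 m².
Hydraulic gradient i = (60.87 − 59.84) / 915 = 1.03 / 915 = 0.001126.
Darcy's law: Q = K · A · i = 72.49 × 12098 × 0.001126 = 987.2 m³/day.

987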